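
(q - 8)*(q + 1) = q^2 - 7*q - 8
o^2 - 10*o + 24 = (o - 6)*(o - 4)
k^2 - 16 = (k - 4)*(k + 4)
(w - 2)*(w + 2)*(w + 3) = w^3 + 3*w^2 - 4*w - 12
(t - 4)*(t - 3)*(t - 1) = t^3 - 8*t^2 + 19*t - 12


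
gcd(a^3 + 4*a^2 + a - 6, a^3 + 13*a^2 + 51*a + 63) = a + 3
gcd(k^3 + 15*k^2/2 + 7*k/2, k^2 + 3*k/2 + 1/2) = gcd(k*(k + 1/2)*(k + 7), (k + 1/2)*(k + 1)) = k + 1/2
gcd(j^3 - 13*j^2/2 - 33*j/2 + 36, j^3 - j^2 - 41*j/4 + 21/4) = j + 3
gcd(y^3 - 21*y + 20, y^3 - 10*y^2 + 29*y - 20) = y^2 - 5*y + 4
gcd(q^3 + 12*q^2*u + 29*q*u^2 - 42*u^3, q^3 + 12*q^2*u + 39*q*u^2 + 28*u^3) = q + 7*u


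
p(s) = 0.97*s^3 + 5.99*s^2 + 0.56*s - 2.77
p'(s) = 2.91*s^2 + 11.98*s + 0.56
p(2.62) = 57.26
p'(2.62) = 51.92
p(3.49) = 113.38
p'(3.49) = 77.81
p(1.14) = 7.09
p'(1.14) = 18.00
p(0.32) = -1.95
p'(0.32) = 4.69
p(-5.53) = 13.27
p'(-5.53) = 23.30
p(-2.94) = 22.71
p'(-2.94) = -9.51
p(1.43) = 13.12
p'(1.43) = 23.64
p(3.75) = 134.72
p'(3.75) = 86.41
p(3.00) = 79.01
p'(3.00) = 62.69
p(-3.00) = 23.27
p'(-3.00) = -9.19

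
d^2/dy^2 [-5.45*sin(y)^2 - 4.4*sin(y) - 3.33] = 4.4*sin(y) - 10.9*cos(2*y)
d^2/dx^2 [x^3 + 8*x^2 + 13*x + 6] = 6*x + 16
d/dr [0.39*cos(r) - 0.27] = -0.39*sin(r)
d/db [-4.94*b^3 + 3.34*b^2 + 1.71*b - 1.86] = -14.82*b^2 + 6.68*b + 1.71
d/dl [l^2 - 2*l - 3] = 2*l - 2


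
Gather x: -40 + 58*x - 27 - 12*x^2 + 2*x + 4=-12*x^2 + 60*x - 63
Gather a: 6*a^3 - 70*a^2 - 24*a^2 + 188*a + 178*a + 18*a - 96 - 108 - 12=6*a^3 - 94*a^2 + 384*a - 216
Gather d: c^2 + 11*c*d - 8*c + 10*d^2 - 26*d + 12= c^2 - 8*c + 10*d^2 + d*(11*c - 26) + 12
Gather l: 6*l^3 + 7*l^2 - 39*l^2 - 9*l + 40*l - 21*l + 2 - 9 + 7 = 6*l^3 - 32*l^2 + 10*l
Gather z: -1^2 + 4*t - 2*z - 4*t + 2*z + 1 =0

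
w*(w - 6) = w^2 - 6*w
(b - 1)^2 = b^2 - 2*b + 1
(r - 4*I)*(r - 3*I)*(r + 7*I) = r^3 + 37*r - 84*I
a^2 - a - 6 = (a - 3)*(a + 2)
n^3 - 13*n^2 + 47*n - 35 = (n - 7)*(n - 5)*(n - 1)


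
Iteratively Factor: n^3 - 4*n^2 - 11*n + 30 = (n - 5)*(n^2 + n - 6) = (n - 5)*(n - 2)*(n + 3)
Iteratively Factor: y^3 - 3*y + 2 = (y - 1)*(y^2 + y - 2) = (y - 1)*(y + 2)*(y - 1)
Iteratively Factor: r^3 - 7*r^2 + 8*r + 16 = (r + 1)*(r^2 - 8*r + 16) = (r - 4)*(r + 1)*(r - 4)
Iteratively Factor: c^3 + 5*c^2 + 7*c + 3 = (c + 1)*(c^2 + 4*c + 3) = (c + 1)^2*(c + 3)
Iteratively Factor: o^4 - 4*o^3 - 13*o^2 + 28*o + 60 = (o - 5)*(o^3 + o^2 - 8*o - 12) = (o - 5)*(o + 2)*(o^2 - o - 6) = (o - 5)*(o + 2)^2*(o - 3)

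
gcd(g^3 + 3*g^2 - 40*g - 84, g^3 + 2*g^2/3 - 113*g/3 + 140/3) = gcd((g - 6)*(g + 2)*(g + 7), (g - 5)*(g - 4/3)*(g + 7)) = g + 7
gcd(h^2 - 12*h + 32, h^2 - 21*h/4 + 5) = h - 4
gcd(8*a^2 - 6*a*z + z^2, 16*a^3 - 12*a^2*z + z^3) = -2*a + z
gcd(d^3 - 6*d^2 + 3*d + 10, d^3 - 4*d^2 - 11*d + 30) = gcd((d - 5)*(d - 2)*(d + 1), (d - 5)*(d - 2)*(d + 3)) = d^2 - 7*d + 10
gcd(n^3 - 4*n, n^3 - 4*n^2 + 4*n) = n^2 - 2*n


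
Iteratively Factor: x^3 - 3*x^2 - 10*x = (x)*(x^2 - 3*x - 10) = x*(x - 5)*(x + 2)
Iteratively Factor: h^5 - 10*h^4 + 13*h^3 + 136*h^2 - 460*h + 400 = (h + 4)*(h^4 - 14*h^3 + 69*h^2 - 140*h + 100) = (h - 2)*(h + 4)*(h^3 - 12*h^2 + 45*h - 50) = (h - 5)*(h - 2)*(h + 4)*(h^2 - 7*h + 10) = (h - 5)^2*(h - 2)*(h + 4)*(h - 2)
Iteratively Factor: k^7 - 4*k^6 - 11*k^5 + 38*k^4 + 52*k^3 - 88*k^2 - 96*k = (k + 2)*(k^6 - 6*k^5 + k^4 + 36*k^3 - 20*k^2 - 48*k) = (k - 4)*(k + 2)*(k^5 - 2*k^4 - 7*k^3 + 8*k^2 + 12*k) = (k - 4)*(k - 2)*(k + 2)*(k^4 - 7*k^2 - 6*k) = (k - 4)*(k - 2)*(k + 1)*(k + 2)*(k^3 - k^2 - 6*k) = k*(k - 4)*(k - 2)*(k + 1)*(k + 2)*(k^2 - k - 6) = k*(k - 4)*(k - 2)*(k + 1)*(k + 2)^2*(k - 3)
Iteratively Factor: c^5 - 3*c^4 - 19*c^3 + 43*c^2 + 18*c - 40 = (c - 1)*(c^4 - 2*c^3 - 21*c^2 + 22*c + 40) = (c - 5)*(c - 1)*(c^3 + 3*c^2 - 6*c - 8) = (c - 5)*(c - 1)*(c + 1)*(c^2 + 2*c - 8) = (c - 5)*(c - 2)*(c - 1)*(c + 1)*(c + 4)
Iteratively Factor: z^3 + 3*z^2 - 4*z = (z)*(z^2 + 3*z - 4) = z*(z + 4)*(z - 1)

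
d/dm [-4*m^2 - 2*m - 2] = -8*m - 2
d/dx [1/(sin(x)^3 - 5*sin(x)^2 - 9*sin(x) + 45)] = (-3*sin(x)^2 + 10*sin(x) + 9)*cos(x)/(sin(x)^3 - 5*sin(x)^2 - 9*sin(x) + 45)^2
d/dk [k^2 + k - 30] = 2*k + 1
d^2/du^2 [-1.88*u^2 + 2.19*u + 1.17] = -3.76000000000000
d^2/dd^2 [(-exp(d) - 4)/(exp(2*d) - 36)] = (8*(exp(d) + 2)*(exp(2*d) - 36)*exp(d) - 8*(exp(d) + 4)*exp(3*d) - (exp(2*d) - 36)^2)*exp(d)/(exp(2*d) - 36)^3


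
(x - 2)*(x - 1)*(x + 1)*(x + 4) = x^4 + 2*x^3 - 9*x^2 - 2*x + 8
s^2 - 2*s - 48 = (s - 8)*(s + 6)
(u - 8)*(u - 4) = u^2 - 12*u + 32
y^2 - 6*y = y*(y - 6)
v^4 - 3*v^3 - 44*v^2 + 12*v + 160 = (v - 8)*(v - 2)*(v + 2)*(v + 5)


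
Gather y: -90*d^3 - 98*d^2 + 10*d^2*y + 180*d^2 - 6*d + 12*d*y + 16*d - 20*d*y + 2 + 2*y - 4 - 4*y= -90*d^3 + 82*d^2 + 10*d + y*(10*d^2 - 8*d - 2) - 2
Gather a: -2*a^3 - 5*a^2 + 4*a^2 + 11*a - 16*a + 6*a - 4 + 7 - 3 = -2*a^3 - a^2 + a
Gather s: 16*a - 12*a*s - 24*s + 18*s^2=16*a + 18*s^2 + s*(-12*a - 24)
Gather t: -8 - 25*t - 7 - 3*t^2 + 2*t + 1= -3*t^2 - 23*t - 14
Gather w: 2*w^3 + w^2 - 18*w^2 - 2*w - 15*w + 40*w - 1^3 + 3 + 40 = 2*w^3 - 17*w^2 + 23*w + 42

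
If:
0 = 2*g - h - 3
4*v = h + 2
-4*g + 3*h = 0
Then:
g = 9/2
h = 6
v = 2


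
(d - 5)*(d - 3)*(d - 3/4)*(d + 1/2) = d^4 - 33*d^3/4 + 133*d^2/8 - 3*d/4 - 45/8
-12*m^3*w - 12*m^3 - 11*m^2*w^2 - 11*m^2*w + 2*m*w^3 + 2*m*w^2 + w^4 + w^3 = (-3*m + w)*(m + w)*(4*m + w)*(w + 1)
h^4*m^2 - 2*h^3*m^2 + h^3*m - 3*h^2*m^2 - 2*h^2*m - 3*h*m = h*(h - 3)*(h*m + 1)*(h*m + m)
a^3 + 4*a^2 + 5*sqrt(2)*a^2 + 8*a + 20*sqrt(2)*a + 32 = (a + 4)*(a + sqrt(2))*(a + 4*sqrt(2))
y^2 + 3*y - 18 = (y - 3)*(y + 6)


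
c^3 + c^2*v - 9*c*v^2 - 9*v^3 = (c - 3*v)*(c + v)*(c + 3*v)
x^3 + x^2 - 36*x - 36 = (x - 6)*(x + 1)*(x + 6)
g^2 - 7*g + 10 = (g - 5)*(g - 2)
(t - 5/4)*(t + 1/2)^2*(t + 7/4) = t^4 + 3*t^3/2 - 23*t^2/16 - 33*t/16 - 35/64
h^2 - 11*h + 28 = (h - 7)*(h - 4)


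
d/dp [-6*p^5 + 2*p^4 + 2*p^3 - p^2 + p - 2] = -30*p^4 + 8*p^3 + 6*p^2 - 2*p + 1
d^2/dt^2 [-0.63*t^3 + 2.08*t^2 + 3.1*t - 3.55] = 4.16 - 3.78*t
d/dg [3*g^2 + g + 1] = 6*g + 1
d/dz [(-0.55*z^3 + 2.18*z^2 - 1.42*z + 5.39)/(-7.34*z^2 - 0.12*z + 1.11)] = (4.037*z^4 + 0.132000000000001*z^3 - 12.5159*z^2 + 83.9648*z - 0.9294)/(53.8756*z^4 + 1.7616*z^3 - 16.2804*z^2 - 0.2664*z + 1.2321)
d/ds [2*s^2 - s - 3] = 4*s - 1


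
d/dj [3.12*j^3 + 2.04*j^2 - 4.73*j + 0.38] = 9.36*j^2 + 4.08*j - 4.73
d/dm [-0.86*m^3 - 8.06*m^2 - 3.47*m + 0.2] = -2.58*m^2 - 16.12*m - 3.47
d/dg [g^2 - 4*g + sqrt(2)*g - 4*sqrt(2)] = 2*g - 4 + sqrt(2)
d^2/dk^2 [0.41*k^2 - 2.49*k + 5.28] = 0.820000000000000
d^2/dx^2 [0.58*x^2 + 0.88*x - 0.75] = 1.16000000000000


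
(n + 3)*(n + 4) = n^2 + 7*n + 12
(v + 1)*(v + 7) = v^2 + 8*v + 7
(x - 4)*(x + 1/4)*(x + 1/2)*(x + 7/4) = x^4 - 3*x^3/2 - 137*x^2/16 - 177*x/32 - 7/8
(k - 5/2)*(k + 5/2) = k^2 - 25/4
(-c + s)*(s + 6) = -c*s - 6*c + s^2 + 6*s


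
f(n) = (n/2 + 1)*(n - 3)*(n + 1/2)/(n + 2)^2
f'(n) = -2*(n/2 + 1)*(n - 3)*(n + 1/2)/(n + 2)^3 + (n/2 + 1)*(n - 3)/(n + 2)^2 + (n/2 + 1)*(n + 1/2)/(n + 2)^2 + (n - 3)*(n + 1/2)/(2*(n + 2)^2)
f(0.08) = -0.41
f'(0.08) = -0.37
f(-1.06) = 1.21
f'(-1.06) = -3.74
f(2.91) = -0.03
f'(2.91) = 0.34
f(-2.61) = -9.70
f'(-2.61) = -9.58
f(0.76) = -0.51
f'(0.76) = 0.01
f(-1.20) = 1.84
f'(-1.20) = -5.36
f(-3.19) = -7.00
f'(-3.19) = -2.15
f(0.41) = -0.49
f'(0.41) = -0.15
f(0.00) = -0.38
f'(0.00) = -0.44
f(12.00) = 4.02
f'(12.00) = 0.48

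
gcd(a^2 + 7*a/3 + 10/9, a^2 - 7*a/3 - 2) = a + 2/3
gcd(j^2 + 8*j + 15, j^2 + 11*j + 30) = j + 5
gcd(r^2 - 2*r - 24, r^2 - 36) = r - 6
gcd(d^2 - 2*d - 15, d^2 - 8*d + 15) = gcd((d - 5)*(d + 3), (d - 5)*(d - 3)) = d - 5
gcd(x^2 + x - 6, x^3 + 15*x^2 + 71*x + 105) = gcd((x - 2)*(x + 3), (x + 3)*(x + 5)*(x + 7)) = x + 3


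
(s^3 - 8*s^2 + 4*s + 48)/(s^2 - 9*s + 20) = (s^2 - 4*s - 12)/(s - 5)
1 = 1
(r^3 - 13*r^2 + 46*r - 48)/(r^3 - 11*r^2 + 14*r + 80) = (r^2 - 5*r + 6)/(r^2 - 3*r - 10)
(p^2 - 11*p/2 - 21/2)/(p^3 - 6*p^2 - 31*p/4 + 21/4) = 2/(2*p - 1)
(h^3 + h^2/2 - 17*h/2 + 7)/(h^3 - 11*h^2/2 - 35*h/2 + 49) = (h - 1)/(h - 7)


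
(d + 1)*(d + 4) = d^2 + 5*d + 4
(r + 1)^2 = r^2 + 2*r + 1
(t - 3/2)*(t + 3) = t^2 + 3*t/2 - 9/2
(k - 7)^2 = k^2 - 14*k + 49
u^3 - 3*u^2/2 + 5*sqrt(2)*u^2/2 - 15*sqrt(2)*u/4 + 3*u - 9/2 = (u - 3/2)*(u + sqrt(2))*(u + 3*sqrt(2)/2)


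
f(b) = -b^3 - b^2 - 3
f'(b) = -3*b^2 - 2*b = b*(-3*b - 2)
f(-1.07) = -2.92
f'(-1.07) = -1.29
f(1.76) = -11.55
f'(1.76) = -12.81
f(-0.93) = -3.06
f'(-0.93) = -0.73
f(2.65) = -28.63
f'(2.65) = -26.37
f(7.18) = -424.70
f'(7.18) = -169.02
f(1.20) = -6.17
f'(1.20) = -6.72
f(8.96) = -802.60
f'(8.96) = -258.76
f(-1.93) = 0.46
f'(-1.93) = -7.31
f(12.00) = -1875.00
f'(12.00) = -456.00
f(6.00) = -255.00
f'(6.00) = -120.00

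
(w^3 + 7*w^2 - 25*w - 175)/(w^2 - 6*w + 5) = (w^2 + 12*w + 35)/(w - 1)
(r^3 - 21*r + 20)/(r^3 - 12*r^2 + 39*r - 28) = (r + 5)/(r - 7)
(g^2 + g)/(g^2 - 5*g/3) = 3*(g + 1)/(3*g - 5)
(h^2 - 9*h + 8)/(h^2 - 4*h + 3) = (h - 8)/(h - 3)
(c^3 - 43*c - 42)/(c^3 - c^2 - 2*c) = (c^2 - c - 42)/(c*(c - 2))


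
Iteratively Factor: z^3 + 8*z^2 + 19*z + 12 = (z + 4)*(z^2 + 4*z + 3) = (z + 1)*(z + 4)*(z + 3)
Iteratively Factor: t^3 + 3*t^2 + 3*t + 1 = (t + 1)*(t^2 + 2*t + 1) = (t + 1)^2*(t + 1)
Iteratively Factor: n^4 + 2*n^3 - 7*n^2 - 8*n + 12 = (n + 3)*(n^3 - n^2 - 4*n + 4) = (n - 2)*(n + 3)*(n^2 + n - 2) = (n - 2)*(n + 2)*(n + 3)*(n - 1)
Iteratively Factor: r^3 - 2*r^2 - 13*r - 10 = (r + 1)*(r^2 - 3*r - 10) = (r + 1)*(r + 2)*(r - 5)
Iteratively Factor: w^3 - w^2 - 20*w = (w)*(w^2 - w - 20) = w*(w - 5)*(w + 4)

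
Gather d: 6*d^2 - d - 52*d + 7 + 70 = 6*d^2 - 53*d + 77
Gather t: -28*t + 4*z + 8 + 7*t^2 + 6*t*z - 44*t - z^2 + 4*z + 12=7*t^2 + t*(6*z - 72) - z^2 + 8*z + 20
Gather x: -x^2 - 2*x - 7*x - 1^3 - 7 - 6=-x^2 - 9*x - 14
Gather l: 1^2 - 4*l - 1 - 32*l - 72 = -36*l - 72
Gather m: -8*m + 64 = 64 - 8*m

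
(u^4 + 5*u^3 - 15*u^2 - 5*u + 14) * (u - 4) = u^5 + u^4 - 35*u^3 + 55*u^2 + 34*u - 56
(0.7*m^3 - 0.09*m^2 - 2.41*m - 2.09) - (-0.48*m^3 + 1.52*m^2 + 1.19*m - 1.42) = 1.18*m^3 - 1.61*m^2 - 3.6*m - 0.67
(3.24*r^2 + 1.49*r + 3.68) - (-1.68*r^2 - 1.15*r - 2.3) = 4.92*r^2 + 2.64*r + 5.98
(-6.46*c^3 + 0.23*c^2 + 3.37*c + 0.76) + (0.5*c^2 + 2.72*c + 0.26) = -6.46*c^3 + 0.73*c^2 + 6.09*c + 1.02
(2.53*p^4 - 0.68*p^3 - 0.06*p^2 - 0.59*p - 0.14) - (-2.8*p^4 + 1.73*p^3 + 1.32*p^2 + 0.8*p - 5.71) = 5.33*p^4 - 2.41*p^3 - 1.38*p^2 - 1.39*p + 5.57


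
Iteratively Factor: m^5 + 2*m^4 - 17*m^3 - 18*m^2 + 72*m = (m + 4)*(m^4 - 2*m^3 - 9*m^2 + 18*m) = m*(m + 4)*(m^3 - 2*m^2 - 9*m + 18) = m*(m - 2)*(m + 4)*(m^2 - 9) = m*(m - 3)*(m - 2)*(m + 4)*(m + 3)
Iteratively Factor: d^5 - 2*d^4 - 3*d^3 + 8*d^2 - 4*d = (d - 1)*(d^4 - d^3 - 4*d^2 + 4*d) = (d - 1)^2*(d^3 - 4*d) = (d - 2)*(d - 1)^2*(d^2 + 2*d) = (d - 2)*(d - 1)^2*(d + 2)*(d)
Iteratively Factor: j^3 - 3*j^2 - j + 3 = (j - 1)*(j^2 - 2*j - 3) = (j - 3)*(j - 1)*(j + 1)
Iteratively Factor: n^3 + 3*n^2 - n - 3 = (n - 1)*(n^2 + 4*n + 3) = (n - 1)*(n + 3)*(n + 1)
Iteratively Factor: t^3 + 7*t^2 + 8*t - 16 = (t - 1)*(t^2 + 8*t + 16) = (t - 1)*(t + 4)*(t + 4)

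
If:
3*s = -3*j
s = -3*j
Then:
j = 0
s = 0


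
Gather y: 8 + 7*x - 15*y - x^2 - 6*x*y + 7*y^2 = -x^2 + 7*x + 7*y^2 + y*(-6*x - 15) + 8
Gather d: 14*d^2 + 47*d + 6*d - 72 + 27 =14*d^2 + 53*d - 45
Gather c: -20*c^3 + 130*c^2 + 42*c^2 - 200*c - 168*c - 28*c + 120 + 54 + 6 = -20*c^3 + 172*c^2 - 396*c + 180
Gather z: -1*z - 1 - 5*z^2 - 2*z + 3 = -5*z^2 - 3*z + 2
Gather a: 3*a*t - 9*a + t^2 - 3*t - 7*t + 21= a*(3*t - 9) + t^2 - 10*t + 21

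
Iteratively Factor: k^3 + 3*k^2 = (k)*(k^2 + 3*k) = k*(k + 3)*(k)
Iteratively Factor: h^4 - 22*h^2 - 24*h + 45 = (h + 3)*(h^3 - 3*h^2 - 13*h + 15) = (h - 1)*(h + 3)*(h^2 - 2*h - 15) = (h - 5)*(h - 1)*(h + 3)*(h + 3)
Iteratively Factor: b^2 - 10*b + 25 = (b - 5)*(b - 5)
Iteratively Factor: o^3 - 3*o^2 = (o - 3)*(o^2) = o*(o - 3)*(o)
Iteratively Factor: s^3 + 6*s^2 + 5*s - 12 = (s + 4)*(s^2 + 2*s - 3) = (s + 3)*(s + 4)*(s - 1)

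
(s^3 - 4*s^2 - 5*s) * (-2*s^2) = -2*s^5 + 8*s^4 + 10*s^3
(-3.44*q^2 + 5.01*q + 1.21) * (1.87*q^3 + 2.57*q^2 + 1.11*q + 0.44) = -6.4328*q^5 + 0.527900000000001*q^4 + 11.32*q^3 + 7.1572*q^2 + 3.5475*q + 0.5324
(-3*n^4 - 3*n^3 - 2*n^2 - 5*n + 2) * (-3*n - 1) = 9*n^5 + 12*n^4 + 9*n^3 + 17*n^2 - n - 2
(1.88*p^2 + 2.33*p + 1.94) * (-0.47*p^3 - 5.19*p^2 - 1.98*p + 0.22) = -0.8836*p^5 - 10.8523*p^4 - 16.7269*p^3 - 14.2684*p^2 - 3.3286*p + 0.4268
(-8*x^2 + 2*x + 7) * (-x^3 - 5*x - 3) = 8*x^5 - 2*x^4 + 33*x^3 + 14*x^2 - 41*x - 21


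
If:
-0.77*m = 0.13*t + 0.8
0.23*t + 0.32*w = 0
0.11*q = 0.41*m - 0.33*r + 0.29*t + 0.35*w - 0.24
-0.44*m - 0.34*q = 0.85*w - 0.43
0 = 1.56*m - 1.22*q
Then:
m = -0.74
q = -0.95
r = -1.54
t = -1.76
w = 1.27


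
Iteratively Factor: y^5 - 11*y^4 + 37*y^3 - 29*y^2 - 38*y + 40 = (y + 1)*(y^4 - 12*y^3 + 49*y^2 - 78*y + 40) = (y - 2)*(y + 1)*(y^3 - 10*y^2 + 29*y - 20) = (y - 4)*(y - 2)*(y + 1)*(y^2 - 6*y + 5) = (y - 5)*(y - 4)*(y - 2)*(y + 1)*(y - 1)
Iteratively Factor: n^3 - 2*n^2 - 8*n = (n + 2)*(n^2 - 4*n) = n*(n + 2)*(n - 4)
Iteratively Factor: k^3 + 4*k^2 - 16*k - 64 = (k - 4)*(k^2 + 8*k + 16) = (k - 4)*(k + 4)*(k + 4)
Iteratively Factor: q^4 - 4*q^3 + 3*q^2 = (q - 1)*(q^3 - 3*q^2) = q*(q - 1)*(q^2 - 3*q) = q*(q - 3)*(q - 1)*(q)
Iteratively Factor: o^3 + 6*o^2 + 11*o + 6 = (o + 3)*(o^2 + 3*o + 2) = (o + 1)*(o + 3)*(o + 2)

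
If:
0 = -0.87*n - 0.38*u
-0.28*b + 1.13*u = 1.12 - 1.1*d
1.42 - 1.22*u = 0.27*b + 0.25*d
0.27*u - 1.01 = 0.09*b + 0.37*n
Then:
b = -2.04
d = -1.47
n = -0.84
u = 1.92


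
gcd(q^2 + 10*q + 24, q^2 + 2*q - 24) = q + 6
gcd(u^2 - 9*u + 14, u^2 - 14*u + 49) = u - 7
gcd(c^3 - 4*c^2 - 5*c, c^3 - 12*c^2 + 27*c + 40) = c^2 - 4*c - 5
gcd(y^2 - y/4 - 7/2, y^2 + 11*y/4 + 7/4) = y + 7/4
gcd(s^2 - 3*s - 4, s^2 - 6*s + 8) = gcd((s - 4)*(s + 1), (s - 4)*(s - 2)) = s - 4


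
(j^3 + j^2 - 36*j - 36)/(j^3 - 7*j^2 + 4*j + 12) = (j + 6)/(j - 2)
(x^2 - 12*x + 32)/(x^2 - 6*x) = (x^2 - 12*x + 32)/(x*(x - 6))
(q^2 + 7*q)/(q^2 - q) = (q + 7)/(q - 1)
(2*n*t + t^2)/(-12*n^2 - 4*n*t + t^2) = t/(-6*n + t)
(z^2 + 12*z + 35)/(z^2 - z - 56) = (z + 5)/(z - 8)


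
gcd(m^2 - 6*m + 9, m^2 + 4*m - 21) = m - 3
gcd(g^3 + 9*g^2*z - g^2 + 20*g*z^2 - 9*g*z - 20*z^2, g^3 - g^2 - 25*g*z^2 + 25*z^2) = g^2 + 5*g*z - g - 5*z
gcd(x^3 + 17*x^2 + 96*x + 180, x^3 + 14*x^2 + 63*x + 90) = x^2 + 11*x + 30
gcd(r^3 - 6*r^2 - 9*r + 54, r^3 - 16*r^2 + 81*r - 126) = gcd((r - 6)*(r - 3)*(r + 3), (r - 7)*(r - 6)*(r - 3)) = r^2 - 9*r + 18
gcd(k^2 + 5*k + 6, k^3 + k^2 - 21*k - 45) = k + 3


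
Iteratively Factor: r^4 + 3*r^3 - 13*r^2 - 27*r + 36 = (r - 3)*(r^3 + 6*r^2 + 5*r - 12) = (r - 3)*(r - 1)*(r^2 + 7*r + 12) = (r - 3)*(r - 1)*(r + 3)*(r + 4)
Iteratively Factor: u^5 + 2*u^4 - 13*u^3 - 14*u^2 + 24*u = (u - 1)*(u^4 + 3*u^3 - 10*u^2 - 24*u) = (u - 1)*(u + 2)*(u^3 + u^2 - 12*u) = (u - 3)*(u - 1)*(u + 2)*(u^2 + 4*u) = (u - 3)*(u - 1)*(u + 2)*(u + 4)*(u)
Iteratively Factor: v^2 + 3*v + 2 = (v + 1)*(v + 2)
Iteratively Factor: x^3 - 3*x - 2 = (x - 2)*(x^2 + 2*x + 1) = (x - 2)*(x + 1)*(x + 1)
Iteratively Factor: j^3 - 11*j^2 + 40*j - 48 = (j - 3)*(j^2 - 8*j + 16) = (j - 4)*(j - 3)*(j - 4)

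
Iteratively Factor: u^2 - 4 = (u + 2)*(u - 2)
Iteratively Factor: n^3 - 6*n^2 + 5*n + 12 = (n + 1)*(n^2 - 7*n + 12) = (n - 4)*(n + 1)*(n - 3)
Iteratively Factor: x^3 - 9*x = (x)*(x^2 - 9) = x*(x - 3)*(x + 3)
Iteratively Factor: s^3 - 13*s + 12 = (s + 4)*(s^2 - 4*s + 3) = (s - 3)*(s + 4)*(s - 1)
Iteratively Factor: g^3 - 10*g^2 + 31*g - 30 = (g - 3)*(g^2 - 7*g + 10) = (g - 5)*(g - 3)*(g - 2)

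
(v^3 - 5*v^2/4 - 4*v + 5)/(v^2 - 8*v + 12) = (4*v^2 + 3*v - 10)/(4*(v - 6))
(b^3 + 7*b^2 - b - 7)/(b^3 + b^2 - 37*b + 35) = (b + 1)/(b - 5)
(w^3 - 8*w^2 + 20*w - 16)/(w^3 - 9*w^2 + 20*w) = (w^2 - 4*w + 4)/(w*(w - 5))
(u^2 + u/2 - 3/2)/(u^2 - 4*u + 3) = (u + 3/2)/(u - 3)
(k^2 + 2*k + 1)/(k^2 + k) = (k + 1)/k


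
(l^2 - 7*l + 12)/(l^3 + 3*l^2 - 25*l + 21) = (l - 4)/(l^2 + 6*l - 7)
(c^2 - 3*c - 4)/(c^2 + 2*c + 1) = (c - 4)/(c + 1)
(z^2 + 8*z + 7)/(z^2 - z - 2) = (z + 7)/(z - 2)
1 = 1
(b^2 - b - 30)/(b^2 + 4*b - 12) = (b^2 - b - 30)/(b^2 + 4*b - 12)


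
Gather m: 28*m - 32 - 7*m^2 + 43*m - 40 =-7*m^2 + 71*m - 72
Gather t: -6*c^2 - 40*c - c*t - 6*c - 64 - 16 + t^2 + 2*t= -6*c^2 - 46*c + t^2 + t*(2 - c) - 80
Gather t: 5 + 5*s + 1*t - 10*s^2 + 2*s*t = -10*s^2 + 5*s + t*(2*s + 1) + 5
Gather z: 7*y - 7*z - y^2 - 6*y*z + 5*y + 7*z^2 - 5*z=-y^2 + 12*y + 7*z^2 + z*(-6*y - 12)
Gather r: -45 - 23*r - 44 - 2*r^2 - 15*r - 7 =-2*r^2 - 38*r - 96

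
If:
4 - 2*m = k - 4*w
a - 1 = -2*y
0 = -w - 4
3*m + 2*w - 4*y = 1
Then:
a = 1 - 2*y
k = -8*y/3 - 18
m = 4*y/3 + 3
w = -4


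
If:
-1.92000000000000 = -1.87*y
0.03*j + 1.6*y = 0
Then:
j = -54.76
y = 1.03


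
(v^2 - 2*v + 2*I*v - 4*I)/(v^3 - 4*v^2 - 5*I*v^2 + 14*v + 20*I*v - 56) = (v - 2)/(v^2 - v*(4 + 7*I) + 28*I)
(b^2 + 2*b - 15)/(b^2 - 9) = (b + 5)/(b + 3)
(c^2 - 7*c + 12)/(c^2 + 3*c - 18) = (c - 4)/(c + 6)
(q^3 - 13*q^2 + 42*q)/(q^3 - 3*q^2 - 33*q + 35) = q*(q - 6)/(q^2 + 4*q - 5)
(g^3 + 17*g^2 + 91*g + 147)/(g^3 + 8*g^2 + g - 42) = (g + 7)/(g - 2)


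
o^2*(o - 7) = o^3 - 7*o^2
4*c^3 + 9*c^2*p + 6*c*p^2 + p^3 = (c + p)^2*(4*c + p)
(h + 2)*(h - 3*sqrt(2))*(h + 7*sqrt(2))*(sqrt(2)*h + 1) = sqrt(2)*h^4 + 2*sqrt(2)*h^3 + 9*h^3 - 38*sqrt(2)*h^2 + 18*h^2 - 76*sqrt(2)*h - 42*h - 84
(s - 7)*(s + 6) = s^2 - s - 42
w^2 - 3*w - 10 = (w - 5)*(w + 2)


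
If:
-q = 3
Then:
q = -3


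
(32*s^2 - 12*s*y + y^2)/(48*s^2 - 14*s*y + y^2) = (-4*s + y)/(-6*s + y)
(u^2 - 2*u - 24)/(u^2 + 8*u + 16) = (u - 6)/(u + 4)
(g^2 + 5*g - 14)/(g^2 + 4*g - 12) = (g + 7)/(g + 6)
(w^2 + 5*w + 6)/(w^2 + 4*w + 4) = (w + 3)/(w + 2)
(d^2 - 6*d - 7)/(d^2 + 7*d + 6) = (d - 7)/(d + 6)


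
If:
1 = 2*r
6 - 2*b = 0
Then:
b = 3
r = 1/2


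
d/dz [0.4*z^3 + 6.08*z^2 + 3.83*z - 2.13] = 1.2*z^2 + 12.16*z + 3.83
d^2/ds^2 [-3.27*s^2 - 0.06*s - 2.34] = -6.54000000000000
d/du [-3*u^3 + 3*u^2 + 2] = 3*u*(2 - 3*u)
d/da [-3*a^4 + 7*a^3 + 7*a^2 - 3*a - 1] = -12*a^3 + 21*a^2 + 14*a - 3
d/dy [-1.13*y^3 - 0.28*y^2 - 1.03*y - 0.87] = -3.39*y^2 - 0.56*y - 1.03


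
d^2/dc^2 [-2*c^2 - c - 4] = -4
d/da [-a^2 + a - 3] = 1 - 2*a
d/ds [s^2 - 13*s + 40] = 2*s - 13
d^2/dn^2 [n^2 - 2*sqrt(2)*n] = 2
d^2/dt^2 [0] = 0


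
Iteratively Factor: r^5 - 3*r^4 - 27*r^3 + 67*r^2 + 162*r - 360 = (r - 5)*(r^4 + 2*r^3 - 17*r^2 - 18*r + 72) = (r - 5)*(r - 3)*(r^3 + 5*r^2 - 2*r - 24) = (r - 5)*(r - 3)*(r - 2)*(r^2 + 7*r + 12) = (r - 5)*(r - 3)*(r - 2)*(r + 4)*(r + 3)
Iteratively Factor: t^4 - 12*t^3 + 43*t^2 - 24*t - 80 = (t - 5)*(t^3 - 7*t^2 + 8*t + 16) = (t - 5)*(t - 4)*(t^2 - 3*t - 4) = (t - 5)*(t - 4)*(t + 1)*(t - 4)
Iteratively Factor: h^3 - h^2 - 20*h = (h - 5)*(h^2 + 4*h) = (h - 5)*(h + 4)*(h)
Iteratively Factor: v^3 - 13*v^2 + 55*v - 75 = (v - 5)*(v^2 - 8*v + 15) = (v - 5)*(v - 3)*(v - 5)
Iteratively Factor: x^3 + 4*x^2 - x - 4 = (x - 1)*(x^2 + 5*x + 4) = (x - 1)*(x + 4)*(x + 1)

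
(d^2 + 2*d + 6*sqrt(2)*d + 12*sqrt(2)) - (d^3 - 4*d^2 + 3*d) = -d^3 + 5*d^2 - d + 6*sqrt(2)*d + 12*sqrt(2)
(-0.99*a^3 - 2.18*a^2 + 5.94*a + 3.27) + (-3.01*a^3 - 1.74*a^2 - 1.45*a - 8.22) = -4.0*a^3 - 3.92*a^2 + 4.49*a - 4.95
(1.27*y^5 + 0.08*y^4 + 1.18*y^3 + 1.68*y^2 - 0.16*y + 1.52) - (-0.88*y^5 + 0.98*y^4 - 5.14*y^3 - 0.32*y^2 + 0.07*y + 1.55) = 2.15*y^5 - 0.9*y^4 + 6.32*y^3 + 2.0*y^2 - 0.23*y - 0.03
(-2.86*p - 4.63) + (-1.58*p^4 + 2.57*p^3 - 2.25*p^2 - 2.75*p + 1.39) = -1.58*p^4 + 2.57*p^3 - 2.25*p^2 - 5.61*p - 3.24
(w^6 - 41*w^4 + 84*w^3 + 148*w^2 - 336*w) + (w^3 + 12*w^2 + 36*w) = w^6 - 41*w^4 + 85*w^3 + 160*w^2 - 300*w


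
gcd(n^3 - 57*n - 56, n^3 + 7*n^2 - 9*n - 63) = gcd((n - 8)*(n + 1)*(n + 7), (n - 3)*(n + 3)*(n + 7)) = n + 7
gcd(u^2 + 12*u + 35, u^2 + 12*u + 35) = u^2 + 12*u + 35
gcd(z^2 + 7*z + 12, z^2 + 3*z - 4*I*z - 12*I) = z + 3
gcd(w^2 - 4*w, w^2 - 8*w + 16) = w - 4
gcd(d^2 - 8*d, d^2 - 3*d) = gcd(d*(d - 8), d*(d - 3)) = d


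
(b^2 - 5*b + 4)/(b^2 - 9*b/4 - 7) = 4*(b - 1)/(4*b + 7)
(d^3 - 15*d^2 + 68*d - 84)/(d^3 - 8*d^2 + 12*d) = (d - 7)/d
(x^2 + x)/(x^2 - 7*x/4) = 4*(x + 1)/(4*x - 7)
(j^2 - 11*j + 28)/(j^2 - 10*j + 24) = (j - 7)/(j - 6)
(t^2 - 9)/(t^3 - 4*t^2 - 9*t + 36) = 1/(t - 4)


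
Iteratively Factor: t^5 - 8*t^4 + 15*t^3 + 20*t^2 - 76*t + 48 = (t - 1)*(t^4 - 7*t^3 + 8*t^2 + 28*t - 48) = (t - 4)*(t - 1)*(t^3 - 3*t^2 - 4*t + 12) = (t - 4)*(t - 2)*(t - 1)*(t^2 - t - 6) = (t - 4)*(t - 2)*(t - 1)*(t + 2)*(t - 3)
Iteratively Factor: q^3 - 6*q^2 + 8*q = (q)*(q^2 - 6*q + 8) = q*(q - 2)*(q - 4)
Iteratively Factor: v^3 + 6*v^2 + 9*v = (v + 3)*(v^2 + 3*v) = (v + 3)^2*(v)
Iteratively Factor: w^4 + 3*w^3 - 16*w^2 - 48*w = (w + 3)*(w^3 - 16*w) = w*(w + 3)*(w^2 - 16) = w*(w - 4)*(w + 3)*(w + 4)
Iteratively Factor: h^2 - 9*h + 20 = (h - 4)*(h - 5)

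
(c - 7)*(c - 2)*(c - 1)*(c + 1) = c^4 - 9*c^3 + 13*c^2 + 9*c - 14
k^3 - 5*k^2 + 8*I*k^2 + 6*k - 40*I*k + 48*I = (k - 3)*(k - 2)*(k + 8*I)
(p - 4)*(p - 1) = p^2 - 5*p + 4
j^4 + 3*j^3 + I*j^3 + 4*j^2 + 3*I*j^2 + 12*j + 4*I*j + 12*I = (j + 3)*(j - 2*I)*(j + I)*(j + 2*I)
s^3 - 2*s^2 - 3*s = s*(s - 3)*(s + 1)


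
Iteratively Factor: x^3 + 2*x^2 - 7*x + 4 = (x + 4)*(x^2 - 2*x + 1) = (x - 1)*(x + 4)*(x - 1)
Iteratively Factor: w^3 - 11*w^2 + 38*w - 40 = (w - 5)*(w^2 - 6*w + 8) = (w - 5)*(w - 4)*(w - 2)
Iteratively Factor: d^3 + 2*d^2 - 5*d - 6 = (d + 1)*(d^2 + d - 6) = (d - 2)*(d + 1)*(d + 3)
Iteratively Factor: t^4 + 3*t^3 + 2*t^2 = (t + 2)*(t^3 + t^2) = (t + 1)*(t + 2)*(t^2) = t*(t + 1)*(t + 2)*(t)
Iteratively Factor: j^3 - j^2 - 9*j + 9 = (j - 3)*(j^2 + 2*j - 3) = (j - 3)*(j + 3)*(j - 1)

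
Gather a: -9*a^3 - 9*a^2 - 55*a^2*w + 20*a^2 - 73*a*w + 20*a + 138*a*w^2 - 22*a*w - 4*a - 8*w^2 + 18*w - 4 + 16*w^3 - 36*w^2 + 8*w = -9*a^3 + a^2*(11 - 55*w) + a*(138*w^2 - 95*w + 16) + 16*w^3 - 44*w^2 + 26*w - 4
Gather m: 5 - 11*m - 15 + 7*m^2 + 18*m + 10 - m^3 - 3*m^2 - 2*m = -m^3 + 4*m^2 + 5*m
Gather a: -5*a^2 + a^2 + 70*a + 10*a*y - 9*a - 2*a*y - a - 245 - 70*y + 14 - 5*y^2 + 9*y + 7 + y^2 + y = -4*a^2 + a*(8*y + 60) - 4*y^2 - 60*y - 224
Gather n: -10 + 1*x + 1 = x - 9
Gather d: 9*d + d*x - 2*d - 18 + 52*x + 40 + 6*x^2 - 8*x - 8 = d*(x + 7) + 6*x^2 + 44*x + 14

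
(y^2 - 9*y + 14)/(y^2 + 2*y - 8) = (y - 7)/(y + 4)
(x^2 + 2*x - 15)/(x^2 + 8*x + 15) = (x - 3)/(x + 3)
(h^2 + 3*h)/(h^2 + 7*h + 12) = h/(h + 4)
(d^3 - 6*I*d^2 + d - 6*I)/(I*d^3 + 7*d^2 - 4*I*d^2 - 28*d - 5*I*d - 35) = -(I*d^3 + 6*d^2 + I*d + 6)/(d^3 - d^2*(4 + 7*I) - d*(5 - 28*I) + 35*I)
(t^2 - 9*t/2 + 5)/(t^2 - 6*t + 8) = (t - 5/2)/(t - 4)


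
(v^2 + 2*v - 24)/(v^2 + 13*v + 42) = (v - 4)/(v + 7)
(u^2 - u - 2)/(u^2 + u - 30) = (u^2 - u - 2)/(u^2 + u - 30)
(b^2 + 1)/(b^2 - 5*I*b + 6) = (b - I)/(b - 6*I)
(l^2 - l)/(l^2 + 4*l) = (l - 1)/(l + 4)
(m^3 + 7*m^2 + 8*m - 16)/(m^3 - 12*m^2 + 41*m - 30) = (m^2 + 8*m + 16)/(m^2 - 11*m + 30)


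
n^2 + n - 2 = (n - 1)*(n + 2)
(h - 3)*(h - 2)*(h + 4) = h^3 - h^2 - 14*h + 24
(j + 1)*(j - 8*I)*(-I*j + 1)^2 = -j^4 - j^3 + 6*I*j^3 - 15*j^2 + 6*I*j^2 - 15*j - 8*I*j - 8*I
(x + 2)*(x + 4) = x^2 + 6*x + 8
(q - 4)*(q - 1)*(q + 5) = q^3 - 21*q + 20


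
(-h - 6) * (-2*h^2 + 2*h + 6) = 2*h^3 + 10*h^2 - 18*h - 36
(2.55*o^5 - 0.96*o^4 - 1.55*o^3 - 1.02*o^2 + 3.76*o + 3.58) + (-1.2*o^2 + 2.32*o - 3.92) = 2.55*o^5 - 0.96*o^4 - 1.55*o^3 - 2.22*o^2 + 6.08*o - 0.34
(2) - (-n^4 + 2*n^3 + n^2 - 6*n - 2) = n^4 - 2*n^3 - n^2 + 6*n + 4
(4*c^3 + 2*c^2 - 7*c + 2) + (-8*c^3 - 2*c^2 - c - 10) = -4*c^3 - 8*c - 8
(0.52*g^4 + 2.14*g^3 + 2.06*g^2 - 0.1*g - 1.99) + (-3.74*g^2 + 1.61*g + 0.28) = 0.52*g^4 + 2.14*g^3 - 1.68*g^2 + 1.51*g - 1.71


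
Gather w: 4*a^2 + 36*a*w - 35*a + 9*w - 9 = 4*a^2 - 35*a + w*(36*a + 9) - 9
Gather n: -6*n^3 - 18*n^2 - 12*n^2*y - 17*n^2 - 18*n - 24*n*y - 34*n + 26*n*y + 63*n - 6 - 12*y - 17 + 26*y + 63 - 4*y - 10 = -6*n^3 + n^2*(-12*y - 35) + n*(2*y + 11) + 10*y + 30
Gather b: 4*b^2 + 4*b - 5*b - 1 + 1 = 4*b^2 - b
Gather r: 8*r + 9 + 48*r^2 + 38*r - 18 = 48*r^2 + 46*r - 9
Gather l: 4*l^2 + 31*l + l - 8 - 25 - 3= 4*l^2 + 32*l - 36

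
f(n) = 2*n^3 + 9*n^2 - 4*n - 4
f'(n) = 6*n^2 + 18*n - 4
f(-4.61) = 9.76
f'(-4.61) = 40.53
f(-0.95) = 6.21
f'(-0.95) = -15.68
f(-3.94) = 29.15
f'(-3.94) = 18.22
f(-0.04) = -3.83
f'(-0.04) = -4.71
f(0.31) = -4.32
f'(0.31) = 2.16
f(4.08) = 265.33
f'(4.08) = 169.32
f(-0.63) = 1.59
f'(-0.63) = -12.96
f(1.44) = 14.87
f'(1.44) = 34.36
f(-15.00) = -4669.00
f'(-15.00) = 1076.00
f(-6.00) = -88.00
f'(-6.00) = 104.00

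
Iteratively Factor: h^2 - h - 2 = (h - 2)*(h + 1)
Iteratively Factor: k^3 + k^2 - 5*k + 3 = (k - 1)*(k^2 + 2*k - 3) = (k - 1)*(k + 3)*(k - 1)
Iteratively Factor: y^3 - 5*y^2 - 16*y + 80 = (y - 5)*(y^2 - 16) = (y - 5)*(y - 4)*(y + 4)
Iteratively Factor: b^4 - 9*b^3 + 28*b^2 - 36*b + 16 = (b - 2)*(b^3 - 7*b^2 + 14*b - 8) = (b - 2)^2*(b^2 - 5*b + 4) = (b - 4)*(b - 2)^2*(b - 1)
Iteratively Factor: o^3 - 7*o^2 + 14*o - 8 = (o - 4)*(o^2 - 3*o + 2) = (o - 4)*(o - 2)*(o - 1)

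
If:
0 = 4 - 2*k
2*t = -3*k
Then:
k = 2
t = -3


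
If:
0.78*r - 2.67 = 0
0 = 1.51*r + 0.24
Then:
No Solution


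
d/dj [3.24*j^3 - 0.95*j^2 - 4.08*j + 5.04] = 9.72*j^2 - 1.9*j - 4.08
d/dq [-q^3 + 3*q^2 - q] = -3*q^2 + 6*q - 1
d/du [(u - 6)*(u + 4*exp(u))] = u + (u - 6)*(4*exp(u) + 1) + 4*exp(u)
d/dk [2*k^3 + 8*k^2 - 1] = 2*k*(3*k + 8)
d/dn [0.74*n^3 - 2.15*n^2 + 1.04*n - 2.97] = 2.22*n^2 - 4.3*n + 1.04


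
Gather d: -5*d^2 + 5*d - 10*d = -5*d^2 - 5*d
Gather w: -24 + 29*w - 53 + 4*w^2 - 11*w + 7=4*w^2 + 18*w - 70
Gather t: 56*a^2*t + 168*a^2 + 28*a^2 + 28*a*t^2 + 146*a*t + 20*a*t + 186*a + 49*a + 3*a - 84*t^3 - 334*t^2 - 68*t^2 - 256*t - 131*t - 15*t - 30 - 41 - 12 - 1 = 196*a^2 + 238*a - 84*t^3 + t^2*(28*a - 402) + t*(56*a^2 + 166*a - 402) - 84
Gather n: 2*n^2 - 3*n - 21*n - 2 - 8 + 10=2*n^2 - 24*n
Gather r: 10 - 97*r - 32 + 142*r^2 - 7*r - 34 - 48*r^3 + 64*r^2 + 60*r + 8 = -48*r^3 + 206*r^2 - 44*r - 48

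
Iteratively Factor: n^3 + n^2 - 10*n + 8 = (n - 1)*(n^2 + 2*n - 8) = (n - 2)*(n - 1)*(n + 4)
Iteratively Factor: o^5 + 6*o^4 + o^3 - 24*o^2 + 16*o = (o + 4)*(o^4 + 2*o^3 - 7*o^2 + 4*o) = (o - 1)*(o + 4)*(o^3 + 3*o^2 - 4*o) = o*(o - 1)*(o + 4)*(o^2 + 3*o - 4) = o*(o - 1)*(o + 4)^2*(o - 1)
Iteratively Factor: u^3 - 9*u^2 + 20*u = (u)*(u^2 - 9*u + 20) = u*(u - 5)*(u - 4)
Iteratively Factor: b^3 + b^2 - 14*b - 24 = (b - 4)*(b^2 + 5*b + 6) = (b - 4)*(b + 2)*(b + 3)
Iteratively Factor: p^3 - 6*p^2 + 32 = (p - 4)*(p^2 - 2*p - 8) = (p - 4)^2*(p + 2)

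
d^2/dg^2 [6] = 0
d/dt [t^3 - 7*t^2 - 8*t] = 3*t^2 - 14*t - 8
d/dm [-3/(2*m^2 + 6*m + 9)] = 6*(2*m + 3)/(2*m^2 + 6*m + 9)^2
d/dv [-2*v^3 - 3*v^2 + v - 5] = -6*v^2 - 6*v + 1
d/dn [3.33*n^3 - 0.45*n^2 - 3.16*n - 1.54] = 9.99*n^2 - 0.9*n - 3.16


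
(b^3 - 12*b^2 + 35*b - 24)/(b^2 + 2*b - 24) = (b^3 - 12*b^2 + 35*b - 24)/(b^2 + 2*b - 24)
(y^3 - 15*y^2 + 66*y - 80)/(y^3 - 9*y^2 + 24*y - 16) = (y^3 - 15*y^2 + 66*y - 80)/(y^3 - 9*y^2 + 24*y - 16)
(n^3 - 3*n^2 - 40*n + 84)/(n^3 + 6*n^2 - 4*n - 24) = (n - 7)/(n + 2)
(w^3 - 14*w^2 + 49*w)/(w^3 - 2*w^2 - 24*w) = (-w^2 + 14*w - 49)/(-w^2 + 2*w + 24)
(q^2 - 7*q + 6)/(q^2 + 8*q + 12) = (q^2 - 7*q + 6)/(q^2 + 8*q + 12)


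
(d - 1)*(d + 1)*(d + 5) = d^3 + 5*d^2 - d - 5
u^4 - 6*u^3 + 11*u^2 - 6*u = u*(u - 3)*(u - 2)*(u - 1)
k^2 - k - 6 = (k - 3)*(k + 2)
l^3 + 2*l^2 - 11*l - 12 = (l - 3)*(l + 1)*(l + 4)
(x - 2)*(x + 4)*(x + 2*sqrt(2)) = x^3 + 2*x^2 + 2*sqrt(2)*x^2 - 8*x + 4*sqrt(2)*x - 16*sqrt(2)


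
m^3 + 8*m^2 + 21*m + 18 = (m + 2)*(m + 3)^2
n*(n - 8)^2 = n^3 - 16*n^2 + 64*n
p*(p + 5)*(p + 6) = p^3 + 11*p^2 + 30*p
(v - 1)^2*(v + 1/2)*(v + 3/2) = v^4 - 9*v^2/4 + v/2 + 3/4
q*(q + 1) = q^2 + q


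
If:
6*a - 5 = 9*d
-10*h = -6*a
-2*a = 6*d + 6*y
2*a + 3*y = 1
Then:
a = 2/3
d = -1/9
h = 2/5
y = -1/9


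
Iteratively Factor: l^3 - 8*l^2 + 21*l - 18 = (l - 3)*(l^2 - 5*l + 6) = (l - 3)^2*(l - 2)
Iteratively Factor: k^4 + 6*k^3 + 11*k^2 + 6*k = (k + 3)*(k^3 + 3*k^2 + 2*k) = k*(k + 3)*(k^2 + 3*k + 2) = k*(k + 1)*(k + 3)*(k + 2)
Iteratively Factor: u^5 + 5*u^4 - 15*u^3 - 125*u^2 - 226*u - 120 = (u + 3)*(u^4 + 2*u^3 - 21*u^2 - 62*u - 40) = (u - 5)*(u + 3)*(u^3 + 7*u^2 + 14*u + 8) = (u - 5)*(u + 1)*(u + 3)*(u^2 + 6*u + 8) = (u - 5)*(u + 1)*(u + 3)*(u + 4)*(u + 2)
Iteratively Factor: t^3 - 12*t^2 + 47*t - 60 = (t - 4)*(t^2 - 8*t + 15) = (t - 5)*(t - 4)*(t - 3)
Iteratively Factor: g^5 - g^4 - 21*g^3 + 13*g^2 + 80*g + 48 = (g - 3)*(g^4 + 2*g^3 - 15*g^2 - 32*g - 16) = (g - 3)*(g + 4)*(g^3 - 2*g^2 - 7*g - 4) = (g - 3)*(g + 1)*(g + 4)*(g^2 - 3*g - 4) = (g - 3)*(g + 1)^2*(g + 4)*(g - 4)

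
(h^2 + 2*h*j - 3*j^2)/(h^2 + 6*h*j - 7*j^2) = (h + 3*j)/(h + 7*j)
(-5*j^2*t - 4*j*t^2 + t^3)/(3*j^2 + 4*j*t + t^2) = t*(-5*j + t)/(3*j + t)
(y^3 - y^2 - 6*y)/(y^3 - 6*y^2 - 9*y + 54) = y*(y + 2)/(y^2 - 3*y - 18)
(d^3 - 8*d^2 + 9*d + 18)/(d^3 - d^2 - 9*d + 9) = (d^2 - 5*d - 6)/(d^2 + 2*d - 3)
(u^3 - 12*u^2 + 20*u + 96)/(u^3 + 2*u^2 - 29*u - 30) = (u^3 - 12*u^2 + 20*u + 96)/(u^3 + 2*u^2 - 29*u - 30)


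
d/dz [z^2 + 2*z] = 2*z + 2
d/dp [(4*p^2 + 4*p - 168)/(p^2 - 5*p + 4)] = 8*(-3*p^2 + 46*p - 103)/(p^4 - 10*p^3 + 33*p^2 - 40*p + 16)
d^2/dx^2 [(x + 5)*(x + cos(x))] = -(x + 5)*cos(x) - 2*sin(x) + 2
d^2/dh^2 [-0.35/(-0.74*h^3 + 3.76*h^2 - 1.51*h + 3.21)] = ((2.632 - 1.554*h)*(0.74*h^3 - 3.76*h^2 + 1.51*h - 3.21) + 0.35*(2.22*h^2 - 7.52*h + 1.51)*(4.44*h^2 - 15.04*h + 3.02))/(0.74*h^3 - 3.76*h^2 + 1.51*h - 3.21)^3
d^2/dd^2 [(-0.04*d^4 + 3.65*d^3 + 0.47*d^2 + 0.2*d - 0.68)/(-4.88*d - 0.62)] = (5.715456*d^4 - 171.908736*d^3 - 66.076128*d^2 - 8.41836*d + 33.236488)/(116.214272*d^3 + 44.294784*d^2 + 5.627616*d + 0.238328)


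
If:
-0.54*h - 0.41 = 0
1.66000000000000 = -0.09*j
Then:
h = -0.76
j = -18.44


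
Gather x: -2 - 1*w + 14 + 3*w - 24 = 2*w - 12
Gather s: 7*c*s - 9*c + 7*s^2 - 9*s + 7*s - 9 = -9*c + 7*s^2 + s*(7*c - 2) - 9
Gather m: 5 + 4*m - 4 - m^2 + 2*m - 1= -m^2 + 6*m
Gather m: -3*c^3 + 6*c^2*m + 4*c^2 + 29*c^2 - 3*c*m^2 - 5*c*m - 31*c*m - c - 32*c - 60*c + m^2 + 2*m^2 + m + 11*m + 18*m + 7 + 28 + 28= -3*c^3 + 33*c^2 - 93*c + m^2*(3 - 3*c) + m*(6*c^2 - 36*c + 30) + 63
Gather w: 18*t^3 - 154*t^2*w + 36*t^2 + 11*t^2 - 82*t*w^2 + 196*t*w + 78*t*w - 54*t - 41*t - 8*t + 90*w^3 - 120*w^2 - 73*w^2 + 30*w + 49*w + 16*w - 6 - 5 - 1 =18*t^3 + 47*t^2 - 103*t + 90*w^3 + w^2*(-82*t - 193) + w*(-154*t^2 + 274*t + 95) - 12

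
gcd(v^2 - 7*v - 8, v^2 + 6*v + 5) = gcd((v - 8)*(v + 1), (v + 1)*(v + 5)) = v + 1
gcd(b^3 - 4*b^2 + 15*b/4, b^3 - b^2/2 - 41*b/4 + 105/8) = b^2 - 4*b + 15/4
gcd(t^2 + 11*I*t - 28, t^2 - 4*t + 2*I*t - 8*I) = 1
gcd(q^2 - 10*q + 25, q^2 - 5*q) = q - 5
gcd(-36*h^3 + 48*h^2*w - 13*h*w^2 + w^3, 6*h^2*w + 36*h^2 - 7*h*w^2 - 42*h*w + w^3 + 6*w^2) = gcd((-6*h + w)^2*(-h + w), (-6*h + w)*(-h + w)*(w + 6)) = 6*h^2 - 7*h*w + w^2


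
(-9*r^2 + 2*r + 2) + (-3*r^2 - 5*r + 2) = -12*r^2 - 3*r + 4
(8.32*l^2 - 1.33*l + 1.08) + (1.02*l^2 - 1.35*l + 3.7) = 9.34*l^2 - 2.68*l + 4.78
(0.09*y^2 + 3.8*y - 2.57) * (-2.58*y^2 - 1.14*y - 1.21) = -0.2322*y^4 - 9.9066*y^3 + 2.1897*y^2 - 1.6682*y + 3.1097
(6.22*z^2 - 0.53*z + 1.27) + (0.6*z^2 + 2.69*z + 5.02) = 6.82*z^2 + 2.16*z + 6.29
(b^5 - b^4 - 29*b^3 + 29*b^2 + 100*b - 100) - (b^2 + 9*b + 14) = b^5 - b^4 - 29*b^3 + 28*b^2 + 91*b - 114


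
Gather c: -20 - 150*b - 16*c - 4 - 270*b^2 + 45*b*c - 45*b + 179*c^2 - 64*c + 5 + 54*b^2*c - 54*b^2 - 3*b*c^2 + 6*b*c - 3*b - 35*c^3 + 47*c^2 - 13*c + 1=-324*b^2 - 198*b - 35*c^3 + c^2*(226 - 3*b) + c*(54*b^2 + 51*b - 93) - 18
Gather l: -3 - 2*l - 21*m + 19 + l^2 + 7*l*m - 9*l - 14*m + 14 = l^2 + l*(7*m - 11) - 35*m + 30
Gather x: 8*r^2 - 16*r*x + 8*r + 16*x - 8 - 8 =8*r^2 + 8*r + x*(16 - 16*r) - 16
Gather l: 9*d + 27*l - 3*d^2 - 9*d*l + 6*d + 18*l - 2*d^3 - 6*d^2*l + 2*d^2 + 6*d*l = -2*d^3 - d^2 + 15*d + l*(-6*d^2 - 3*d + 45)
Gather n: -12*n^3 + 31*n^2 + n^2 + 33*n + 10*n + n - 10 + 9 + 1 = -12*n^3 + 32*n^2 + 44*n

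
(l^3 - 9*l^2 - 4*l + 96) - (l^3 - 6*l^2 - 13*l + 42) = -3*l^2 + 9*l + 54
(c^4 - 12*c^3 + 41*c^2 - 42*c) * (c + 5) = c^5 - 7*c^4 - 19*c^3 + 163*c^2 - 210*c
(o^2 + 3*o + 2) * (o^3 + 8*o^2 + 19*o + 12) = o^5 + 11*o^4 + 45*o^3 + 85*o^2 + 74*o + 24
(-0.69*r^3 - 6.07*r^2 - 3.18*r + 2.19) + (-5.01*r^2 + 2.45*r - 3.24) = -0.69*r^3 - 11.08*r^2 - 0.73*r - 1.05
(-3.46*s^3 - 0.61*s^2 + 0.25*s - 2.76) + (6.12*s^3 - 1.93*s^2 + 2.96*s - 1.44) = 2.66*s^3 - 2.54*s^2 + 3.21*s - 4.2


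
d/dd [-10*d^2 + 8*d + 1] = 8 - 20*d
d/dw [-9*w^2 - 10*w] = -18*w - 10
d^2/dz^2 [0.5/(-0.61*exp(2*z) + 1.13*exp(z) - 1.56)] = (-0.5*(1.22*exp(z) - 1.13)*(2.44*exp(z) - 2.26)*exp(z) + (1.22*exp(z) - 0.565)*(0.61*exp(2*z) - 1.13*exp(z) + 1.56))*exp(z)/(0.61*exp(2*z) - 1.13*exp(z) + 1.56)^3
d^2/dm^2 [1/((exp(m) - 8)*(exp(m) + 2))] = (4*exp(3*m) - 18*exp(2*m) + 100*exp(m) - 96)*exp(m)/(exp(6*m) - 18*exp(5*m) + 60*exp(4*m) + 360*exp(3*m) - 960*exp(2*m) - 4608*exp(m) - 4096)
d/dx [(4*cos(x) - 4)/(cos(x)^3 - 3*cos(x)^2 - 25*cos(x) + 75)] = 4*(15*cos(x)/2 - 3*cos(2*x) + cos(3*x)/2 - 53)*sin(x)/(cos(x)^3 - 3*cos(x)^2 - 25*cos(x) + 75)^2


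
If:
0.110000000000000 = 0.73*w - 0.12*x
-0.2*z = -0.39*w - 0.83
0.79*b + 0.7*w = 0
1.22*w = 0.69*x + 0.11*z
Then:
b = -0.05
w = 0.06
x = -0.58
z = 4.26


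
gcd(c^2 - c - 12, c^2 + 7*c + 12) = c + 3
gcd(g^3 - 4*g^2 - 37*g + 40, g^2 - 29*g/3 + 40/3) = g - 8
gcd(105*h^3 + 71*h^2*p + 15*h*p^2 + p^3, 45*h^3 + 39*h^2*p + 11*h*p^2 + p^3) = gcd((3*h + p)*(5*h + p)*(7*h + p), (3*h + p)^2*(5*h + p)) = 15*h^2 + 8*h*p + p^2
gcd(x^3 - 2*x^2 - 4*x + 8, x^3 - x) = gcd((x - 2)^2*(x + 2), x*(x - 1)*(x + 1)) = 1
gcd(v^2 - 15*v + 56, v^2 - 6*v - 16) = v - 8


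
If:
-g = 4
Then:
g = -4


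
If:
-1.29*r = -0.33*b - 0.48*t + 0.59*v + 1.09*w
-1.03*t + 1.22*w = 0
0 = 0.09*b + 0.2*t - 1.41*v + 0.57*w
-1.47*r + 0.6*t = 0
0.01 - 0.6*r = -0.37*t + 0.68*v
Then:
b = 0.11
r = 0.01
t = 0.03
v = 0.02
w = 0.02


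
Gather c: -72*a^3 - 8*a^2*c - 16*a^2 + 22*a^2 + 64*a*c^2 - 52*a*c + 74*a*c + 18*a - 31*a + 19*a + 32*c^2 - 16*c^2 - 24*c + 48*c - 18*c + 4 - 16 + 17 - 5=-72*a^3 + 6*a^2 + 6*a + c^2*(64*a + 16) + c*(-8*a^2 + 22*a + 6)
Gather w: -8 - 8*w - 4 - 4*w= -12*w - 12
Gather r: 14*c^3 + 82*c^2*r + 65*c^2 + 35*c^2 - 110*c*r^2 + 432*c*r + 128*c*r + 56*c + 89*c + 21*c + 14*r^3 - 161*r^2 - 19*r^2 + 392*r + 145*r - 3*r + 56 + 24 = 14*c^3 + 100*c^2 + 166*c + 14*r^3 + r^2*(-110*c - 180) + r*(82*c^2 + 560*c + 534) + 80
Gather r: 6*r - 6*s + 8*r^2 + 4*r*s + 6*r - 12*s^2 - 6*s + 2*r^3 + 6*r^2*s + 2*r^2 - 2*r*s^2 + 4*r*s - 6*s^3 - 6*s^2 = 2*r^3 + r^2*(6*s + 10) + r*(-2*s^2 + 8*s + 12) - 6*s^3 - 18*s^2 - 12*s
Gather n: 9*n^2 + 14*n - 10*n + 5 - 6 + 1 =9*n^2 + 4*n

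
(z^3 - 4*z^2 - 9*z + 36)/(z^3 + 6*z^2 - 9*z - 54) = (z - 4)/(z + 6)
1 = 1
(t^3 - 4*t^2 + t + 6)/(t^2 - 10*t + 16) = (t^2 - 2*t - 3)/(t - 8)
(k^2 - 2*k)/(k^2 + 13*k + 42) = k*(k - 2)/(k^2 + 13*k + 42)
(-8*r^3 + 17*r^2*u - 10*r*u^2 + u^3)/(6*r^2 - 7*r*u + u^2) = (-8*r^2 + 9*r*u - u^2)/(6*r - u)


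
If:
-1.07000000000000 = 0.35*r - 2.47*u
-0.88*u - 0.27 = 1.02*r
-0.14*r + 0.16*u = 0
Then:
No Solution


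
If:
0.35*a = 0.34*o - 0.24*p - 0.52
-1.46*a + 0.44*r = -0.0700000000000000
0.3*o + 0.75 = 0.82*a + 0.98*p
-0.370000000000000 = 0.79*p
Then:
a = 3.07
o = 4.36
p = -0.47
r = 10.02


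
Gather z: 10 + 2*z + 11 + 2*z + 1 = 4*z + 22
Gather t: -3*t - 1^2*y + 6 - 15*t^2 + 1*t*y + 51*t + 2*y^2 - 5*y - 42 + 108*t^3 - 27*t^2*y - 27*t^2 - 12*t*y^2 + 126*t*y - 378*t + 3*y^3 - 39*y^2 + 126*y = 108*t^3 + t^2*(-27*y - 42) + t*(-12*y^2 + 127*y - 330) + 3*y^3 - 37*y^2 + 120*y - 36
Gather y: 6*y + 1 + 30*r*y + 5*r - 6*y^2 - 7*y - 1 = 5*r - 6*y^2 + y*(30*r - 1)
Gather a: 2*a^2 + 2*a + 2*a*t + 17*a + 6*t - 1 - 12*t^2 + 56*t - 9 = 2*a^2 + a*(2*t + 19) - 12*t^2 + 62*t - 10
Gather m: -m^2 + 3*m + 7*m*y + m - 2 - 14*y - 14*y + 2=-m^2 + m*(7*y + 4) - 28*y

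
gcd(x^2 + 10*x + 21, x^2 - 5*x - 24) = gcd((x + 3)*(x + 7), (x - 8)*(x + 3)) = x + 3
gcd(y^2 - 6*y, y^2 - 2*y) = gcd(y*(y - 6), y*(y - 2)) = y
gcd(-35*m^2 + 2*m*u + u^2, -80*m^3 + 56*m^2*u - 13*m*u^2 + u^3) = -5*m + u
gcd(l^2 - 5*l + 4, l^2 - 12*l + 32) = l - 4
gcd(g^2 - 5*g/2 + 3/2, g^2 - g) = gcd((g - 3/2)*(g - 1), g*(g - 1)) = g - 1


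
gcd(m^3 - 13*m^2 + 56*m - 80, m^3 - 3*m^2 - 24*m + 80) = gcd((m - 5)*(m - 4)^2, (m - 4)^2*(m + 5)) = m^2 - 8*m + 16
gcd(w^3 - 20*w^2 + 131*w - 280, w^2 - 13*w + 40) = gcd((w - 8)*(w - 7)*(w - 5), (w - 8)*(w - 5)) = w^2 - 13*w + 40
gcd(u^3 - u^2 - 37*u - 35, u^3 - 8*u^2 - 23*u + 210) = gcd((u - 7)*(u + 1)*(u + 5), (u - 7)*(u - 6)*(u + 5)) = u^2 - 2*u - 35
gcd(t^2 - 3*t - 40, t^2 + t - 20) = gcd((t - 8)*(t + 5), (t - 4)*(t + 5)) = t + 5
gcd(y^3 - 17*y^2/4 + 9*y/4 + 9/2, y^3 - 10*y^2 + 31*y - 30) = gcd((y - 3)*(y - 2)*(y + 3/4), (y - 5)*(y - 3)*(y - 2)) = y^2 - 5*y + 6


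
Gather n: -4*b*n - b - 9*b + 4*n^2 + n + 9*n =-10*b + 4*n^2 + n*(10 - 4*b)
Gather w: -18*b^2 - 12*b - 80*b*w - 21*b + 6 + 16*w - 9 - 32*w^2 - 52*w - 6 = -18*b^2 - 33*b - 32*w^2 + w*(-80*b - 36) - 9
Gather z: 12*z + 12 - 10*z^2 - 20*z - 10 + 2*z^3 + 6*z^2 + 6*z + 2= 2*z^3 - 4*z^2 - 2*z + 4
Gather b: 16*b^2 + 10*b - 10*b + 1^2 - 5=16*b^2 - 4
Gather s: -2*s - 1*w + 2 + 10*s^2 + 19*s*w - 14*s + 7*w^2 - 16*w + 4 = 10*s^2 + s*(19*w - 16) + 7*w^2 - 17*w + 6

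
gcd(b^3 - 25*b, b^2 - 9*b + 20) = b - 5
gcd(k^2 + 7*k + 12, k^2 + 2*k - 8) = k + 4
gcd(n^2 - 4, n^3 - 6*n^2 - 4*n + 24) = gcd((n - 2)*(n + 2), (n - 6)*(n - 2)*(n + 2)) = n^2 - 4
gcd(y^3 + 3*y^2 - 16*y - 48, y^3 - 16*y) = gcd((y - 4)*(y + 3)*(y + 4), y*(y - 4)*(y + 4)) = y^2 - 16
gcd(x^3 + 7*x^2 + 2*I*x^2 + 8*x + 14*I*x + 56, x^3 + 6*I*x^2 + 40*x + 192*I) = x + 4*I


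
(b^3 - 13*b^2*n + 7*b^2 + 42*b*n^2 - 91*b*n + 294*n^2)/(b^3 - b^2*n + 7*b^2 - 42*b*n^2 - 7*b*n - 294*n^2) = (b - 6*n)/(b + 6*n)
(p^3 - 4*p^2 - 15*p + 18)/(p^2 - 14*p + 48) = (p^2 + 2*p - 3)/(p - 8)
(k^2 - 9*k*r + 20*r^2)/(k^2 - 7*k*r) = (k^2 - 9*k*r + 20*r^2)/(k*(k - 7*r))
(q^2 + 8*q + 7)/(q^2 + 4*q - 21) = (q + 1)/(q - 3)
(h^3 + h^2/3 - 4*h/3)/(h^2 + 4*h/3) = h - 1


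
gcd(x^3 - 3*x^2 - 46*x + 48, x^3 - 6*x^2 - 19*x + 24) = x^2 - 9*x + 8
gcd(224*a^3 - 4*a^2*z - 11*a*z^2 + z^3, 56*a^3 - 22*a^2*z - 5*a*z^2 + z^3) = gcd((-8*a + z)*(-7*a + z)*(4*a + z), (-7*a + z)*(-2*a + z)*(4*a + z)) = -28*a^2 - 3*a*z + z^2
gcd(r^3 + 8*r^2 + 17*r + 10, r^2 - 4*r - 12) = r + 2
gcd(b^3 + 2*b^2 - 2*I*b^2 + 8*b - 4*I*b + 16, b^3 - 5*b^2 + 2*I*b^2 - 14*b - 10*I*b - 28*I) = b^2 + b*(2 + 2*I) + 4*I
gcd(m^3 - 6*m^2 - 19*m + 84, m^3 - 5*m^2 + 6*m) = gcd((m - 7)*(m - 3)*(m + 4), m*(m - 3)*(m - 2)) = m - 3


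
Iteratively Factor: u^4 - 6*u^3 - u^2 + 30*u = (u + 2)*(u^3 - 8*u^2 + 15*u) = (u - 3)*(u + 2)*(u^2 - 5*u) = (u - 5)*(u - 3)*(u + 2)*(u)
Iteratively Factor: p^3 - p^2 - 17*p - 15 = (p - 5)*(p^2 + 4*p + 3) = (p - 5)*(p + 3)*(p + 1)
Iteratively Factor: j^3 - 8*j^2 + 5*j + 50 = (j + 2)*(j^2 - 10*j + 25) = (j - 5)*(j + 2)*(j - 5)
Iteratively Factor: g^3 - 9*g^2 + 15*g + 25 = (g + 1)*(g^2 - 10*g + 25) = (g - 5)*(g + 1)*(g - 5)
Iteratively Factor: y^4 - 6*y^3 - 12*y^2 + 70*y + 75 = (y - 5)*(y^3 - y^2 - 17*y - 15) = (y - 5)*(y + 1)*(y^2 - 2*y - 15) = (y - 5)^2*(y + 1)*(y + 3)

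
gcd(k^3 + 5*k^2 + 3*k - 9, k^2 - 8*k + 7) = k - 1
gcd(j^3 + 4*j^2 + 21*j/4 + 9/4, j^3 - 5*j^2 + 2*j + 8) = j + 1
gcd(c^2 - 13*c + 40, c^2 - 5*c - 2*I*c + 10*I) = c - 5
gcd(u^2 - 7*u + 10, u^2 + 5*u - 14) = u - 2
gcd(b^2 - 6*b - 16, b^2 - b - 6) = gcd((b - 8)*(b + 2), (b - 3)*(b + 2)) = b + 2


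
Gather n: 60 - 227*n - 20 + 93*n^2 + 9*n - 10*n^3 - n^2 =-10*n^3 + 92*n^2 - 218*n + 40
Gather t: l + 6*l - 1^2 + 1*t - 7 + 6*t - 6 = 7*l + 7*t - 14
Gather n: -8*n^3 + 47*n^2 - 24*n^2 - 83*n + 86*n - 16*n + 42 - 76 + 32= -8*n^3 + 23*n^2 - 13*n - 2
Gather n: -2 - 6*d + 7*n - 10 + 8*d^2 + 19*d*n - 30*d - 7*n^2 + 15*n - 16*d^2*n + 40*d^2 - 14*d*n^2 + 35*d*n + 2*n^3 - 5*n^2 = 48*d^2 - 36*d + 2*n^3 + n^2*(-14*d - 12) + n*(-16*d^2 + 54*d + 22) - 12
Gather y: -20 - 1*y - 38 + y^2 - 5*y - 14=y^2 - 6*y - 72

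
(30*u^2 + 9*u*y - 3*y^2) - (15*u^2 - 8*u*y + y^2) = 15*u^2 + 17*u*y - 4*y^2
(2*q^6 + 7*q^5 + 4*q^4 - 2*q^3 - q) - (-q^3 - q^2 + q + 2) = 2*q^6 + 7*q^5 + 4*q^4 - q^3 + q^2 - 2*q - 2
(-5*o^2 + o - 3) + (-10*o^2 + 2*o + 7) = -15*o^2 + 3*o + 4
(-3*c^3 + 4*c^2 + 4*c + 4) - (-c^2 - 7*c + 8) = -3*c^3 + 5*c^2 + 11*c - 4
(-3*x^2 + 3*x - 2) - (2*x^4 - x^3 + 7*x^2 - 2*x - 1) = -2*x^4 + x^3 - 10*x^2 + 5*x - 1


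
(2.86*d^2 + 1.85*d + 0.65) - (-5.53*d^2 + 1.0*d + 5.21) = 8.39*d^2 + 0.85*d - 4.56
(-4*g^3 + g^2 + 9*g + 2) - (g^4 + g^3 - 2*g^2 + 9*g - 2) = -g^4 - 5*g^3 + 3*g^2 + 4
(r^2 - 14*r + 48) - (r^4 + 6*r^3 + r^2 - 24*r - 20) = -r^4 - 6*r^3 + 10*r + 68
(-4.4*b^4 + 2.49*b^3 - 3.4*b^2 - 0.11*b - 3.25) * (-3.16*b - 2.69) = 13.904*b^5 + 3.9676*b^4 + 4.0459*b^3 + 9.4936*b^2 + 10.5659*b + 8.7425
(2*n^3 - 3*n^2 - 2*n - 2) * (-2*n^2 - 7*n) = -4*n^5 - 8*n^4 + 25*n^3 + 18*n^2 + 14*n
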